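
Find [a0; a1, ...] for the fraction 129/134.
[0; 1, 25, 1, 4]

Euclidean algorithm steps:
129 = 0 × 134 + 129
134 = 1 × 129 + 5
129 = 25 × 5 + 4
5 = 1 × 4 + 1
4 = 4 × 1 + 0
Continued fraction: [0; 1, 25, 1, 4]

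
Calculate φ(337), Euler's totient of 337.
336

337 = 337
φ(n) = n × ∏(1 - 1/p) for each prime p dividing n
φ(337) = 337 × (1 - 1/337) = 336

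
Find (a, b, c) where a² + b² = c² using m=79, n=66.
(1885, 10428, 10597)

Euclid's formula: a = m² - n², b = 2mn, c = m² + n²
m = 79, n = 66
a = 79² - 66² = 6241 - 4356 = 1885
b = 2 × 79 × 66 = 10428
c = 79² + 66² = 6241 + 4356 = 10597
Verification: 1885² + 10428² = 3553225 + 108743184 = 112296409 = 10597² ✓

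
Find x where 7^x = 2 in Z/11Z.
3

Baby-step giant-step with step n = ⌈√11⌉ = 4.
Baby steps 7^j mod 11 (j:value) for j=0..3: 0:1, 1:7, 2:5, 3:2.
h = 2 is already in the table at j=3, so x = 3.
Check: 7^3 ≡ 2 (mod 11).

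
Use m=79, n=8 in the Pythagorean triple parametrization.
(6177, 1264, 6305)

Euclid's formula: a = m² - n², b = 2mn, c = m² + n²
m = 79, n = 8
a = 79² - 8² = 6241 - 64 = 6177
b = 2 × 79 × 8 = 1264
c = 79² + 8² = 6241 + 64 = 6305
Verification: 6177² + 1264² = 38155329 + 1597696 = 39753025 = 6305² ✓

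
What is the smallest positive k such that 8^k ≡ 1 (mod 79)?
13

79 is prime, so ord(8) divides φ(79) = 78.
Divisors of 78: 1, 2, 3, 6, 13, 26, 39, 78.
Repeated squaring: 8^1 ≡ 8, 8^2 ≡ 64, 8^4 ≡ 67, 8^8 ≡ 65, 8^16 ≡ 38, 8^32 ≡ 22, 8^64 ≡ 10 (mod 79).
Test 8^d mod 79 for each divisor d in increasing order:
8^1 ≡ 8
8^2 ≡ 64
8^3 = 8^2·8^1 ≡ 38
8^6 = 8^4·8^2 ≡ 22
8^13 = 8^8·8^4·8^1 ≡ 1  ← first divisor giving 1
The order is 13.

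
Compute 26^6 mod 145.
91

Repeated squaring. Binary of 6 = 110.
26^1 ≡ 26 (mod 145); 26^2 ≡ 96 (mod 145); 26^4 ≡ 81 (mod 145)
26^6 = 26^2 × 26^4 ≡ 91 (mod 145)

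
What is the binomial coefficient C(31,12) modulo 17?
6

Using Lucas' theorem:
Write n=31 and k=12 in base 17:
n in base 17: [1, 14]
k in base 17: [0, 12]
C(31,12) mod 17 = ∏ C(n_i, k_i) mod 17
Digit binomials (mod 17): C(1,0) = 1; C(14,12) = 91 ≡ 6
Product: 1 × 6 = 6 ≡ 6 (mod 17)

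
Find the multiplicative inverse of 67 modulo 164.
71

gcd(67, 164) = 1, so the inverse exists.
Extended Euclidean algorithm on (164, 67):
164 = 2 × 67 + 30  ⟹  30 = (1)·164 + (-2)·67
67 = 2 × 30 + 7  ⟹  7 = (-2)·164 + (5)·67
30 = 4 × 7 + 2  ⟹  2 = (9)·164 + (-22)·67
7 = 3 × 2 + 1  ⟹  1 = (-29)·164 + (71)·67
So (71)·67 ≡ 1 (mod 164), i.e. 67^(-1) ≡ 71 (mod 164).
Check: 67 × 71 = 4757 ≡ 1 (mod 164)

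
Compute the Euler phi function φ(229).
228

229 = 229
φ(n) = n × ∏(1 - 1/p) for each prime p dividing n
φ(229) = 229 × (1 - 1/229) = 228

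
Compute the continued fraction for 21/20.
[1; 20]

Euclidean algorithm steps:
21 = 1 × 20 + 1
20 = 20 × 1 + 0
Continued fraction: [1; 20]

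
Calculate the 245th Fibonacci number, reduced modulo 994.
873

Matrix identity: Q^n = [[F_(n+1), F_n], [F_n, F_(n-1)]] with Q = [[1,1],[1,0]].
n = 245 = 11110101₂. Square-and-multiply, entries mod 994:
Q^1 = [[1,1],[1,0]]
Q^3 = (Q^1)²·Q = [[3,2],[2,1]]
Q^7 = (Q^3)²·Q = [[21,13],[13,8]]
Q^15 = (Q^7)²·Q = [[987,610],[610,377]]
Q^30 = (Q^15)² = [[393,62],[62,331]]
Q^61 = (Q^30)²·Q = [[405,247],[247,158]]
Q^122 = (Q^61)² = [[390,895],[895,489]]
Q^245 = (Q^122)²·Q = [[330,873],[873,451]]
F_245 mod 994 = Q^245[0][1] = 873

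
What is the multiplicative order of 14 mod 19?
18

19 is prime, so ord(14) divides φ(19) = 18.
Divisors of 18: 1, 2, 3, 6, 9, 18.
Repeated squaring: 14^1 ≡ 14, 14^2 ≡ 6, 14^4 ≡ 17, 14^8 ≡ 4, 14^16 ≡ 16 (mod 19).
Test 14^d mod 19 for each divisor d in increasing order:
14^1 ≡ 14
14^2 ≡ 6
14^3 = 14^2·14^1 ≡ 8
14^6 = 14^4·14^2 ≡ 7
14^9 = 14^8·14^1 ≡ 18
14^18 = 14^16·14^2 ≡ 1  ← first divisor giving 1
The order is 18.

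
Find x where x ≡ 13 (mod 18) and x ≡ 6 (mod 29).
499

Using Chinese Remainder Theorem:
M = 18 × 29 = 522
M1 = 29, M2 = 18
y1 = 29^(-1) mod 18 = 5
y2 = 18^(-1) mod 29 = 21
x = (13×29×5 + 6×18×21) mod 522 = 499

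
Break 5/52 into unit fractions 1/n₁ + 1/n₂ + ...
1/11 + 1/191 + 1/109252

Greedy algorithm:
5/52: ceiling(52/5) = 11, use 1/11
3/572: ceiling(572/3) = 191, use 1/191
1/109252: ceiling(109252/1) = 109252, use 1/109252
Result: 5/52 = 1/11 + 1/191 + 1/109252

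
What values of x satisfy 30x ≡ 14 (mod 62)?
x ≡ 17 (mod 31)

gcd(30, 62) = 2, which divides 14, so solutions exist.
Divide through by 2: 15x ≡ 7 (mod 31).
Find 15^(-1) mod 31 by the extended Euclidean algorithm:
31 = 2 × 15 + 1  ⟹  1 = (1)·31 + (-2)·15
So (-2)·15 ≡ 1 (mod 31), i.e. 15^(-1) ≡ -2 ≡ 29 (mod 31).
x ≡ 29 × 7 = 203 ≡ 17 (mod 31).
Check: 30 × 17 = 510 ≡ 14 (mod 62).
x ≡ 17 (mod 31), giving 2 solutions mod 62.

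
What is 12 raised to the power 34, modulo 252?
72

Repeated squaring. Binary of 34 = 100010.
12^1 ≡ 12 (mod 252); 12^2 ≡ 144 (mod 252); 12^4 ≡ 72 (mod 252); 12^8 ≡ 144 (mod 252); 12^16 ≡ 72 (mod 252); 12^32 ≡ 144 (mod 252)
12^34 = 12^2 × 12^32 ≡ 72 (mod 252)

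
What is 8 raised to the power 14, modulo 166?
164

Repeated squaring. Binary of 14 = 1110.
8^1 ≡ 8 (mod 166); 8^2 ≡ 64 (mod 166); 8^4 ≡ 112 (mod 166); 8^8 ≡ 94 (mod 166)
8^14 = 8^2 × 8^4 × 8^8 ≡ 164 (mod 166)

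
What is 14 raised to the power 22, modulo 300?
196

Repeated squaring. Binary of 22 = 10110.
14^1 ≡ 14 (mod 300); 14^2 ≡ 196 (mod 300); 14^4 ≡ 16 (mod 300); 14^8 ≡ 256 (mod 300); 14^16 ≡ 136 (mod 300)
14^22 = 14^2 × 14^4 × 14^16 ≡ 196 (mod 300)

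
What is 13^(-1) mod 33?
28

gcd(13, 33) = 1, so the inverse exists.
Extended Euclidean algorithm on (33, 13):
33 = 2 × 13 + 7  ⟹  7 = (1)·33 + (-2)·13
13 = 1 × 7 + 6  ⟹  6 = (-1)·33 + (3)·13
7 = 1 × 6 + 1  ⟹  1 = (2)·33 + (-5)·13
So (-5)·13 ≡ 1 (mod 33), i.e. 13^(-1) ≡ -5 ≡ 28 (mod 33).
Check: 13 × 28 = 364 ≡ 1 (mod 33)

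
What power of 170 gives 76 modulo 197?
88

Baby-step giant-step with step n = ⌈√197⌉ = 15.
Baby steps 170^j mod 197 (j:value) for j=0..14: 0:1, 1:170, 2:138, 3:17, 4:132, 5:179, 6:92, 7:77, 8:88, 9:185, 10:127, 11:117, 12:190, 13:189, 14:19.
Giant-step multiplier: 170^(-15) ≡ 170^(196-15) = 170^181 ≡ 48 (mod 197).
Giant steps γ_i = 76·48^i mod 197: γ_0=76, γ_1=102, γ_2=168, γ_3=184, γ_4=164, γ_5=189 (in table at j=13).
x = i·n + j = 5·15 + 13 = 88.
Check: 170^88 ≡ 76 (mod 197).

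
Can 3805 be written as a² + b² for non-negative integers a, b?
18² + 59² (a=18, b=59)

Factorization: 3805 = 5 × 761
By Fermat: n is sum of two squares iff every prime p ≡ 3 (mod 4) appears to even power.
All primes ≡ 3 (mod 4) appear to even power.
Search a = 0, 1, 2, … for 3805 - a² a perfect square: first hit at a = 18: 3805 - 324 = 3481 = 59².
3805 = 18² + 59² = 324 + 3481 ✓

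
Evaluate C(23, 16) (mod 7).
3

Using Lucas' theorem:
Write n=23 and k=16 in base 7:
n in base 7: [3, 2]
k in base 7: [2, 2]
C(23,16) mod 7 = ∏ C(n_i, k_i) mod 7
Digit binomials (mod 7): C(3,2) = 3; C(2,2) = 1
Product: 3 × 1 = 3 ≡ 3 (mod 7)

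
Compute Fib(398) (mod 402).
347

Matrix identity: Q^n = [[F_(n+1), F_n], [F_n, F_(n-1)]] with Q = [[1,1],[1,0]].
n = 398 = 110001110₂. Square-and-multiply, entries mod 402:
Q^1 = [[1,1],[1,0]]
Q^3 = (Q^1)²·Q = [[3,2],[2,1]]
Q^6 = (Q^3)² = [[13,8],[8,5]]
Q^12 = (Q^6)² = [[233,144],[144,89]]
Q^24 = (Q^12)² = [[253,138],[138,115]]
Q^49 = (Q^24)²·Q = [[373,241],[241,132]]
Q^99 = (Q^49)²·Q = [[129,230],[230,301]]
Q^199 = (Q^99)²·Q = [[3,397],[397,8]]
Q^398 = (Q^199)² = [[34,347],[347,89]]
F_398 mod 402 = Q^398[0][1] = 347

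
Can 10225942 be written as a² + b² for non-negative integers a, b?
Not possible

Factorization: 10225942 = 2 × 17 × 67^3
By Fermat: n is sum of two squares iff every prime p ≡ 3 (mod 4) appears to even power.
Prime(s) ≡ 3 (mod 4) with odd exponent: [(67, 3)]
Therefore 10225942 cannot be expressed as a² + b².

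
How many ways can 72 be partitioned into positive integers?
5392783

p(n) counts ways to write n as a sum of positive integers (order ignored).
Euler's pentagonal recurrence: p(k) = p(k-1) + p(k-2) - p(k-5) - p(k-7) + p(k-12) + p(k-15) - ... (offsets j(3j∓1)/2, signs ++--, p(0)=1, p(<0)=0).
DP table for k = 0..71: p(0)=1, p(1)=1, p(2)=2, p(3)=3, p(4)=5, p(5)=7, p(6)=11, p(7)=15, p(8)=22, p(9)=30, p(10)=42, p(11)=56, p(12)=77, p(13)=101, p(14)=135, p(15)=176, p(16)=231, p(17)=297, p(18)=385, p(19)=490, p(20)=627, p(21)=792, p(22)=1002, p(23)=1255, p(24)=1575, p(25)=1958, p(26)=2436, p(27)=3010, p(28)=3718, p(29)=4565, p(30)=5604, p(31)=6842, p(32)=8349, p(33)=10143, p(34)=12310, p(35)=14883, p(36)=17977, p(37)=21637, p(38)=26015, p(39)=31185, p(40)=37338, p(41)=44583, p(42)=53174, p(43)=63261, p(44)=75175, p(45)=89134, p(46)=105558, p(47)=124754, p(48)=147273, p(49)=173525, p(50)=204226, p(51)=239943, p(52)=281589, p(53)=329931, p(54)=386155, p(55)=451276, p(56)=526823, p(57)=614154, p(58)=715220, p(59)=831820, p(60)=966467, p(61)=1121505, p(62)=1300156, p(63)=1505499, p(64)=1741630, p(65)=2012558, p(66)=2323520, p(67)=2679689, p(68)=3087735, p(69)=3554345, p(70)=4087968, p(71)=4697205.
Final step: p(72) = p(71) + p(70) - p(67) - p(65) + p(60) + p(57) - p(50) - p(46) + p(37) + p(32) - p(21) - p(15) + p(2)
= 4697205 + 4087968 - 2679689 - 2012558 + 966467 + 614154 - 204226 - 105558 + 21637 + 8349 - 792 - 176 + 2
= 5392783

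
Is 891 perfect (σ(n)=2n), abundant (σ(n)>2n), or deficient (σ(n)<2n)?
deficient

Proper divisors of 891: sum = 1 + 3 + 9 + 11 + 27 + 33 + 81 + 99 + 297 = 561
Since 561 < 891, 891 is deficient.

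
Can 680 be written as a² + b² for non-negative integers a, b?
2² + 26² (a=2, b=26)

Factorization: 680 = 2^3 × 5 × 17
By Fermat: n is sum of two squares iff every prime p ≡ 3 (mod 4) appears to even power.
All primes ≡ 3 (mod 4) appear to even power.
Search a = 0, 1, 2, … for 680 - a² a perfect square: first hit at a = 2: 680 - 4 = 676 = 26².
680 = 2² + 26² = 4 + 676 ✓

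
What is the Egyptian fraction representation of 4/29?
1/8 + 1/78 + 1/9048

Greedy algorithm:
4/29: ceiling(29/4) = 8, use 1/8
3/232: ceiling(232/3) = 78, use 1/78
1/9048: ceiling(9048/1) = 9048, use 1/9048
Result: 4/29 = 1/8 + 1/78 + 1/9048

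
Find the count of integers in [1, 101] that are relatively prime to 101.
100

101 = 101
φ(n) = n × ∏(1 - 1/p) for each prime p dividing n
φ(101) = 101 × (1 - 1/101) = 100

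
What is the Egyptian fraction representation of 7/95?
1/14 + 1/444 + 1/295260

Greedy algorithm:
7/95: ceiling(95/7) = 14, use 1/14
3/1330: ceiling(1330/3) = 444, use 1/444
1/295260: ceiling(295260/1) = 295260, use 1/295260
Result: 7/95 = 1/14 + 1/444 + 1/295260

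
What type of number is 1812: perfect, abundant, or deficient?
abundant

Proper divisors of 1812: sum = 1 + 2 + 3 + 4 + 6 + 12 + 151 + 302 + 453 + 604 + 906 = 2444
Since 2444 > 1812, 1812 is abundant.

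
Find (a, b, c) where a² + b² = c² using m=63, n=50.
(1469, 6300, 6469)

Euclid's formula: a = m² - n², b = 2mn, c = m² + n²
m = 63, n = 50
a = 63² - 50² = 3969 - 2500 = 1469
b = 2 × 63 × 50 = 6300
c = 63² + 50² = 3969 + 2500 = 6469
Verification: 1469² + 6300² = 2157961 + 39690000 = 41847961 = 6469² ✓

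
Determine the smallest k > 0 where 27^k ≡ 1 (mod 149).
148

149 is prime, so ord(27) divides φ(149) = 148.
Divisors of 148: 1, 2, 4, 37, 74, 148.
Repeated squaring: 27^1 ≡ 27, 27^2 ≡ 133, 27^4 ≡ 107, 27^8 ≡ 125, 27^16 ≡ 129, 27^32 ≡ 102, 27^64 ≡ 123, 27^128 ≡ 80 (mod 149).
Test 27^d mod 149 for each divisor d in increasing order:
27^1 ≡ 27
27^2 ≡ 133
27^4 ≡ 107
27^37 = 27^32·27^4·27^1 ≡ 105
27^74 = 27^64·27^8·27^2 ≡ 148
27^148 = 27^128·27^16·27^4 ≡ 1  ← first divisor giving 1
The order is 148.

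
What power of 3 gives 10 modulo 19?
11

Baby-step giant-step with step n = ⌈√19⌉ = 5.
Baby steps 3^j mod 19 (j:value) for j=0..4: 0:1, 1:3, 2:9, 3:8, 4:5.
Giant-step multiplier: 3^(-5) ≡ 3^(18-5) = 3^13 ≡ 14 (mod 19).
Giant steps γ_i = 10·14^i mod 19: γ_0=10, γ_1=7, γ_2=3 (in table at j=1).
x = i·n + j = 2·5 + 1 = 11.
Check: 3^11 ≡ 10 (mod 19).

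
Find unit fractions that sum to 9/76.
1/9 + 1/137 + 1/93708

Greedy algorithm:
9/76: ceiling(76/9) = 9, use 1/9
5/684: ceiling(684/5) = 137, use 1/137
1/93708: ceiling(93708/1) = 93708, use 1/93708
Result: 9/76 = 1/9 + 1/137 + 1/93708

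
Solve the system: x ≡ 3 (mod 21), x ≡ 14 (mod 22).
234

Using Chinese Remainder Theorem:
M = 21 × 22 = 462
M1 = 22, M2 = 21
y1 = 22^(-1) mod 21 = 1
y2 = 21^(-1) mod 22 = 21
x = (3×22×1 + 14×21×21) mod 462 = 234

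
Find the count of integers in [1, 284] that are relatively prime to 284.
140

284 = 2^2 × 71
φ(n) = n × ∏(1 - 1/p) for each prime p dividing n
φ(284) = 284 × (1 - 1/2) × (1 - 1/71) = 140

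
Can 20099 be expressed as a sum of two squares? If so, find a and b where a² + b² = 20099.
Not possible

Factorization: 20099 = 101 × 199
By Fermat: n is sum of two squares iff every prime p ≡ 3 (mod 4) appears to even power.
Prime(s) ≡ 3 (mod 4) with odd exponent: [(199, 1)]
Therefore 20099 cannot be expressed as a² + b².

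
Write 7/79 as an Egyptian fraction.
1/12 + 1/190 + 1/90060

Greedy algorithm:
7/79: ceiling(79/7) = 12, use 1/12
5/948: ceiling(948/5) = 190, use 1/190
1/90060: ceiling(90060/1) = 90060, use 1/90060
Result: 7/79 = 1/12 + 1/190 + 1/90060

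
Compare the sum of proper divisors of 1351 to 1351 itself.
deficient

Proper divisors of 1351: sum = 1 + 7 + 193 = 201
Since 201 < 1351, 1351 is deficient.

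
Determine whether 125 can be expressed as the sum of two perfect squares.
2² + 11² (a=2, b=11)

Factorization: 125 = 5^3
By Fermat: n is sum of two squares iff every prime p ≡ 3 (mod 4) appears to even power.
All primes ≡ 3 (mod 4) appear to even power.
Search a = 0, 1, 2, … for 125 - a² a perfect square: first hit at a = 2: 125 - 4 = 121 = 11².
125 = 2² + 11² = 4 + 121 ✓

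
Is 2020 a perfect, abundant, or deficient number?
abundant

Proper divisors of 2020: sum = 1 + 2 + 4 + 5 + 10 + 20 + 101 + 202 + 404 + 505 + 1010 = 2264
Since 2264 > 2020, 2020 is abundant.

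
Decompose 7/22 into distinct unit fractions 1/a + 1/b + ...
1/4 + 1/15 + 1/660

Greedy algorithm:
7/22: ceiling(22/7) = 4, use 1/4
3/44: ceiling(44/3) = 15, use 1/15
1/660: ceiling(660/1) = 660, use 1/660
Result: 7/22 = 1/4 + 1/15 + 1/660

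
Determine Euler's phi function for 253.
220

253 = 11 × 23
φ(n) = n × ∏(1 - 1/p) for each prime p dividing n
φ(253) = 253 × (1 - 1/11) × (1 - 1/23) = 220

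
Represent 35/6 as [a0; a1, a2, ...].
[5; 1, 5]

Euclidean algorithm steps:
35 = 5 × 6 + 5
6 = 1 × 5 + 1
5 = 5 × 1 + 0
Continued fraction: [5; 1, 5]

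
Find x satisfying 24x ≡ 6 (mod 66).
x ≡ 3 (mod 11)

gcd(24, 66) = 6, which divides 6, so solutions exist.
Divide through by 6: 4x ≡ 1 (mod 11).
Find 4^(-1) mod 11 by the extended Euclidean algorithm:
11 = 2 × 4 + 3  ⟹  3 = (1)·11 + (-2)·4
4 = 1 × 3 + 1  ⟹  1 = (-1)·11 + (3)·4
So (3)·4 ≡ 1 (mod 11), i.e. 4^(-1) ≡ 3 (mod 11).
x ≡ 3 × 1 = 3 ≡ 3 (mod 11).
Check: 24 × 3 = 72 ≡ 6 (mod 66).
x ≡ 3 (mod 11), giving 6 solutions mod 66.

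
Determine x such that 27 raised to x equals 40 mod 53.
2

Baby-step giant-step with step n = ⌈√53⌉ = 8.
Baby steps 27^j mod 53 (j:value) for j=0..7: 0:1, 1:27, 2:40, 3:20, 4:10, 5:5, 6:29, 7:41.
h = 40 is already in the table at j=2, so x = 2.
Check: 27^2 ≡ 40 (mod 53).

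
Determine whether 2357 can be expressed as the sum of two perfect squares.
26² + 41² (a=26, b=41)

Factorization: 2357 = 2357
By Fermat: n is sum of two squares iff every prime p ≡ 3 (mod 4) appears to even power.
All primes ≡ 3 (mod 4) appear to even power.
Search a = 0, 1, 2, … for 2357 - a² a perfect square: first hit at a = 26: 2357 - 676 = 1681 = 41².
2357 = 26² + 41² = 676 + 1681 ✓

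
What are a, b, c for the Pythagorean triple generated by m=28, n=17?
(495, 952, 1073)

Euclid's formula: a = m² - n², b = 2mn, c = m² + n²
m = 28, n = 17
a = 28² - 17² = 784 - 289 = 495
b = 2 × 28 × 17 = 952
c = 28² + 17² = 784 + 289 = 1073
Verification: 495² + 952² = 245025 + 906304 = 1151329 = 1073² ✓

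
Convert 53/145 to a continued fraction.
[0; 2, 1, 2, 1, 3, 1, 2]

Euclidean algorithm steps:
53 = 0 × 145 + 53
145 = 2 × 53 + 39
53 = 1 × 39 + 14
39 = 2 × 14 + 11
14 = 1 × 11 + 3
11 = 3 × 3 + 2
3 = 1 × 2 + 1
2 = 2 × 1 + 0
Continued fraction: [0; 2, 1, 2, 1, 3, 1, 2]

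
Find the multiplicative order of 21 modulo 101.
50

101 is prime, so ord(21) divides φ(101) = 100.
Divisors of 100: 1, 2, 4, 5, 10, 20, 25, 50, 100.
Repeated squaring: 21^1 ≡ 21, 21^2 ≡ 37, 21^4 ≡ 56, 21^8 ≡ 5, 21^16 ≡ 25, 21^32 ≡ 19, 21^64 ≡ 58 (mod 101).
Test 21^d mod 101 for each divisor d in increasing order:
21^1 ≡ 21
21^2 ≡ 37
21^4 ≡ 56
21^5 = 21^4·21^1 ≡ 65
21^10 = 21^8·21^2 ≡ 84
21^20 = 21^16·21^4 ≡ 87
21^25 = 21^16·21^8·21^1 ≡ 100
21^50 = 21^32·21^16·21^2 ≡ 1  ← first divisor giving 1
The order is 50.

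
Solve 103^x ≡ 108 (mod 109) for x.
54

Baby-step giant-step with step n = ⌈√109⌉ = 11.
Baby steps 103^j mod 109 (j:value) for j=0..10: 0:1, 1:103, 2:36, 3:2, 4:97, 5:72, 6:4, 7:85, 8:35, 9:8, 10:61.
Giant-step multiplier: 103^(-11) ≡ 103^(108-11) = 103^97 ≡ 95 (mod 109).
Giant steps γ_i = 108·95^i mod 109: γ_0=108, γ_1=14, γ_2=22, γ_3=19, γ_4=61 (in table at j=10).
x = i·n + j = 4·11 + 10 = 54.
Check: 103^54 ≡ 108 (mod 109).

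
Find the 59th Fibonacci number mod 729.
44

Matrix identity: Q^n = [[F_(n+1), F_n], [F_n, F_(n-1)]] with Q = [[1,1],[1,0]].
n = 59 = 111011₂. Square-and-multiply, entries mod 729:
Q^1 = [[1,1],[1,0]]
Q^3 = (Q^1)²·Q = [[3,2],[2,1]]
Q^7 = (Q^3)²·Q = [[21,13],[13,8]]
Q^14 = (Q^7)² = [[610,377],[377,233]]
Q^29 = (Q^14)²·Q = [[251,284],[284,696]]
Q^59 = (Q^29)²·Q = [[720,44],[44,676]]
F_59 mod 729 = Q^59[0][1] = 44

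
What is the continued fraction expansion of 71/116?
[0; 1, 1, 1, 1, 2, 1, 2, 2]

Euclidean algorithm steps:
71 = 0 × 116 + 71
116 = 1 × 71 + 45
71 = 1 × 45 + 26
45 = 1 × 26 + 19
26 = 1 × 19 + 7
19 = 2 × 7 + 5
7 = 1 × 5 + 2
5 = 2 × 2 + 1
2 = 2 × 1 + 0
Continued fraction: [0; 1, 1, 1, 1, 2, 1, 2, 2]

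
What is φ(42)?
12

42 = 2 × 3 × 7
φ(n) = n × ∏(1 - 1/p) for each prime p dividing n
φ(42) = 42 × (1 - 1/2) × (1 - 1/3) × (1 - 1/7) = 12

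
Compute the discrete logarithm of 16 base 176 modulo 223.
192

Baby-step giant-step with step n = ⌈√223⌉ = 15.
Baby steps 176^j mod 223 (j:value) for j=0..14: 0:1, 1:176, 2:202, 3:95, 4:218, 5:12, 6:105, 7:194, 8:25, 9:163, 10:144, 11:145, 12:98, 13:77, 14:172.
Giant-step multiplier: 176^(-15) ≡ 176^(222-15) = 176^207 ≡ 219 (mod 223).
Giant steps γ_i = 16·219^i mod 223: γ_0=16, γ_1=159, γ_2=33, γ_3=91, γ_4=82, γ_5=118, γ_6=197, γ_7=104, γ_8=30, γ_9=103, γ_10=34, γ_11=87, γ_12=98 (in table at j=12).
x = i·n + j = 12·15 + 12 = 192.
Check: 176^192 ≡ 16 (mod 223).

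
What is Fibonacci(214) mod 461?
396

Matrix identity: Q^n = [[F_(n+1), F_n], [F_n, F_(n-1)]] with Q = [[1,1],[1,0]].
n = 214 = 11010110₂. Square-and-multiply, entries mod 461:
Q^1 = [[1,1],[1,0]]
Q^3 = (Q^1)²·Q = [[3,2],[2,1]]
Q^6 = (Q^3)² = [[13,8],[8,5]]
Q^13 = (Q^6)²·Q = [[377,233],[233,144]]
Q^26 = (Q^13)² = [[32,150],[150,343]]
Q^53 = (Q^26)²·Q = [[21,13],[13,8]]
Q^107 = (Q^53)²·Q = [[65,149],[149,377]]
Q^214 = (Q^107)² = [[149,396],[396,214]]
F_214 mod 461 = Q^214[0][1] = 396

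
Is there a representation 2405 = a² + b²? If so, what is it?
2² + 49² (a=2, b=49)

Factorization: 2405 = 5 × 13 × 37
By Fermat: n is sum of two squares iff every prime p ≡ 3 (mod 4) appears to even power.
All primes ≡ 3 (mod 4) appear to even power.
Search a = 0, 1, 2, … for 2405 - a² a perfect square: first hit at a = 2: 2405 - 4 = 2401 = 49².
2405 = 2² + 49² = 4 + 2401 ✓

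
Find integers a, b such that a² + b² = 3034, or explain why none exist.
3² + 55² (a=3, b=55)

Factorization: 3034 = 2 × 37 × 41
By Fermat: n is sum of two squares iff every prime p ≡ 3 (mod 4) appears to even power.
All primes ≡ 3 (mod 4) appear to even power.
Search a = 0, 1, 2, … for 3034 - a² a perfect square: first hit at a = 3: 3034 - 9 = 3025 = 55².
3034 = 3² + 55² = 9 + 3025 ✓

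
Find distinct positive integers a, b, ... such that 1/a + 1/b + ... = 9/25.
1/3 + 1/38 + 1/2850

Greedy algorithm:
9/25: ceiling(25/9) = 3, use 1/3
2/75: ceiling(75/2) = 38, use 1/38
1/2850: ceiling(2850/1) = 2850, use 1/2850
Result: 9/25 = 1/3 + 1/38 + 1/2850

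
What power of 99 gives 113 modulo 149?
106

Baby-step giant-step with step n = ⌈√149⌉ = 13.
Baby steps 99^j mod 149 (j:value) for j=0..12: 0:1, 1:99, 2:116, 3:11, 4:46, 5:84, 6:121, 7:59, 8:30, 9:139, 10:53, 11:32, 12:39.
Giant-step multiplier: 99^(-13) ≡ 99^(148-13) = 99^135 ≡ 126 (mod 149).
Giant steps γ_i = 113·126^i mod 149: γ_0=113, γ_1=83, γ_2=28, γ_3=101, γ_4=61, γ_5=87, γ_6=85, γ_7=131, γ_8=116 (in table at j=2).
x = i·n + j = 8·13 + 2 = 106.
Check: 99^106 ≡ 113 (mod 149).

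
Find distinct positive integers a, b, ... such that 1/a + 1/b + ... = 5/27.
1/6 + 1/54

Greedy algorithm:
5/27: ceiling(27/5) = 6, use 1/6
1/54: ceiling(54/1) = 54, use 1/54
Result: 5/27 = 1/6 + 1/54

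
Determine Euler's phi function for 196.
84

196 = 2^2 × 7^2
φ(n) = n × ∏(1 - 1/p) for each prime p dividing n
φ(196) = 196 × (1 - 1/2) × (1 - 1/7) = 84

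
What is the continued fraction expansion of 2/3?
[0; 1, 2]

Euclidean algorithm steps:
2 = 0 × 3 + 2
3 = 1 × 2 + 1
2 = 2 × 1 + 0
Continued fraction: [0; 1, 2]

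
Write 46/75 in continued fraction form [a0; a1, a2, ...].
[0; 1, 1, 1, 1, 2, 2, 2]

Euclidean algorithm steps:
46 = 0 × 75 + 46
75 = 1 × 46 + 29
46 = 1 × 29 + 17
29 = 1 × 17 + 12
17 = 1 × 12 + 5
12 = 2 × 5 + 2
5 = 2 × 2 + 1
2 = 2 × 1 + 0
Continued fraction: [0; 1, 1, 1, 1, 2, 2, 2]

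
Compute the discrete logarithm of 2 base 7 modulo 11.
3

Baby-step giant-step with step n = ⌈√11⌉ = 4.
Baby steps 7^j mod 11 (j:value) for j=0..3: 0:1, 1:7, 2:5, 3:2.
h = 2 is already in the table at j=3, so x = 3.
Check: 7^3 ≡ 2 (mod 11).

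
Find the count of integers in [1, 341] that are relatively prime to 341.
300

341 = 11 × 31
φ(n) = n × ∏(1 - 1/p) for each prime p dividing n
φ(341) = 341 × (1 - 1/11) × (1 - 1/31) = 300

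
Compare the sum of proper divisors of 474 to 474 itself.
abundant

Proper divisors of 474: sum = 1 + 2 + 3 + 6 + 79 + 158 + 237 = 486
Since 486 > 474, 474 is abundant.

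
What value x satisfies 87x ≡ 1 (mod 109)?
104

gcd(87, 109) = 1, so the inverse exists.
Extended Euclidean algorithm on (109, 87):
109 = 1 × 87 + 22  ⟹  22 = (1)·109 + (-1)·87
87 = 3 × 22 + 21  ⟹  21 = (-3)·109 + (4)·87
22 = 1 × 21 + 1  ⟹  1 = (4)·109 + (-5)·87
So (-5)·87 ≡ 1 (mod 109), i.e. 87^(-1) ≡ -5 ≡ 104 (mod 109).
Check: 87 × 104 = 9048 ≡ 1 (mod 109)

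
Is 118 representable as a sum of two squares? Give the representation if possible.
Not possible

Factorization: 118 = 2 × 59
By Fermat: n is sum of two squares iff every prime p ≡ 3 (mod 4) appears to even power.
Prime(s) ≡ 3 (mod 4) with odd exponent: [(59, 1)]
Therefore 118 cannot be expressed as a² + b².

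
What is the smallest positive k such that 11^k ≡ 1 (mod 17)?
16

17 is prime, so ord(11) divides φ(17) = 16.
Divisors of 16: 1, 2, 4, 8, 16.
Repeated squaring: 11^1 ≡ 11, 11^2 ≡ 2, 11^4 ≡ 4, 11^8 ≡ 16, 11^16 ≡ 1 (mod 17).
Test 11^d mod 17 for each divisor d in increasing order:
11^1 ≡ 11
11^2 ≡ 2
11^4 ≡ 4
11^8 ≡ 16
11^16 ≡ 1  ← first divisor giving 1
The order is 16.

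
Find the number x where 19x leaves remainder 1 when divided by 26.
11

gcd(19, 26) = 1, so the inverse exists.
Extended Euclidean algorithm on (26, 19):
26 = 1 × 19 + 7  ⟹  7 = (1)·26 + (-1)·19
19 = 2 × 7 + 5  ⟹  5 = (-2)·26 + (3)·19
7 = 1 × 5 + 2  ⟹  2 = (3)·26 + (-4)·19
5 = 2 × 2 + 1  ⟹  1 = (-8)·26 + (11)·19
So (11)·19 ≡ 1 (mod 26), i.e. 19^(-1) ≡ 11 (mod 26).
Check: 19 × 11 = 209 ≡ 1 (mod 26)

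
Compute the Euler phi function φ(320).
128

320 = 2^6 × 5
φ(n) = n × ∏(1 - 1/p) for each prime p dividing n
φ(320) = 320 × (1 - 1/2) × (1 - 1/5) = 128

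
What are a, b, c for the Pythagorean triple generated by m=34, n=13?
(987, 884, 1325)

Euclid's formula: a = m² - n², b = 2mn, c = m² + n²
m = 34, n = 13
a = 34² - 13² = 1156 - 169 = 987
b = 2 × 34 × 13 = 884
c = 34² + 13² = 1156 + 169 = 1325
Verification: 987² + 884² = 974169 + 781456 = 1755625 = 1325² ✓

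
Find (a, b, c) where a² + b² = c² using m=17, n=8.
(225, 272, 353)

Euclid's formula: a = m² - n², b = 2mn, c = m² + n²
m = 17, n = 8
a = 17² - 8² = 289 - 64 = 225
b = 2 × 17 × 8 = 272
c = 17² + 8² = 289 + 64 = 353
Verification: 225² + 272² = 50625 + 73984 = 124609 = 353² ✓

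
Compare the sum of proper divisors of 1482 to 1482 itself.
abundant

Proper divisors of 1482: sum = 1 + 2 + 3 + 6 + 13 + 19 + 26 + 38 + 39 + 57 + 78 + 114 + 247 + 494 + 741 = 1878
Since 1878 > 1482, 1482 is abundant.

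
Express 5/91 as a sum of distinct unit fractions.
1/19 + 1/433 + 1/249553 + 1/93414800161 + 1/17452649778145716451681

Greedy algorithm:
5/91: ceiling(91/5) = 19, use 1/19
4/1729: ceiling(1729/4) = 433, use 1/433
3/748657: ceiling(748657/3) = 249553, use 1/249553
2/186829600321: ceiling(186829600321/2) = 93414800161, use 1/93414800161
1/17452649778145716451681: ceiling(17452649778145716451681/1) = 17452649778145716451681, use 1/17452649778145716451681
Result: 5/91 = 1/19 + 1/433 + 1/249553 + 1/93414800161 + 1/17452649778145716451681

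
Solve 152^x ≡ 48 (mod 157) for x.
22

Baby-step giant-step with step n = ⌈√157⌉ = 13.
Baby steps 152^j mod 157 (j:value) for j=0..12: 0:1, 1:152, 2:25, 3:32, 4:154, 5:15, 6:82, 7:61, 8:9, 9:112, 10:68, 11:131, 12:130.
Giant-step multiplier: 152^(-13) ≡ 152^(156-13) = 152^143 ≡ 107 (mod 157).
Giant steps γ_i = 48·107^i mod 157: γ_0=48, γ_1=112 (in table at j=9).
x = i·n + j = 1·13 + 9 = 22.
Check: 152^22 ≡ 48 (mod 157).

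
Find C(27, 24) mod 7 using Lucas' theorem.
6

Using Lucas' theorem:
Write n=27 and k=24 in base 7:
n in base 7: [3, 6]
k in base 7: [3, 3]
C(27,24) mod 7 = ∏ C(n_i, k_i) mod 7
Digit binomials (mod 7): C(3,3) = 1; C(6,3) = 20 ≡ 6
Product: 1 × 6 = 6 ≡ 6 (mod 7)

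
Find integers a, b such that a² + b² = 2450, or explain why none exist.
7² + 49² (a=7, b=49)

Factorization: 2450 = 2 × 5^2 × 7^2
By Fermat: n is sum of two squares iff every prime p ≡ 3 (mod 4) appears to even power.
All primes ≡ 3 (mod 4) appear to even power.
Search a = 0, 1, 2, … for 2450 - a² a perfect square: first hit at a = 7: 2450 - 49 = 2401 = 49².
2450 = 7² + 49² = 49 + 2401 ✓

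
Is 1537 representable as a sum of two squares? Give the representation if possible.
4² + 39² (a=4, b=39)

Factorization: 1537 = 29 × 53
By Fermat: n is sum of two squares iff every prime p ≡ 3 (mod 4) appears to even power.
All primes ≡ 3 (mod 4) appear to even power.
Search a = 0, 1, 2, … for 1537 - a² a perfect square: first hit at a = 4: 1537 - 16 = 1521 = 39².
1537 = 4² + 39² = 16 + 1521 ✓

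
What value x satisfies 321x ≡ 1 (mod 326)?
65

gcd(321, 326) = 1, so the inverse exists.
Extended Euclidean algorithm on (326, 321):
326 = 1 × 321 + 5  ⟹  5 = (1)·326 + (-1)·321
321 = 64 × 5 + 1  ⟹  1 = (-64)·326 + (65)·321
So (65)·321 ≡ 1 (mod 326), i.e. 321^(-1) ≡ 65 (mod 326).
Check: 321 × 65 = 20865 ≡ 1 (mod 326)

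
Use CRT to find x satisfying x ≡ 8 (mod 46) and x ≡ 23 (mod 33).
1112

Using Chinese Remainder Theorem:
M = 46 × 33 = 1518
M1 = 33, M2 = 46
y1 = 33^(-1) mod 46 = 7
y2 = 46^(-1) mod 33 = 28
x = (8×33×7 + 23×46×28) mod 1518 = 1112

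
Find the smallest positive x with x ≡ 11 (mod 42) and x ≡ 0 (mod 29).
725

Using Chinese Remainder Theorem:
M = 42 × 29 = 1218
M1 = 29, M2 = 42
y1 = 29^(-1) mod 42 = 29
y2 = 42^(-1) mod 29 = 9
x = (11×29×29 + 0×42×9) mod 1218 = 725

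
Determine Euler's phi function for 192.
64

192 = 2^6 × 3
φ(n) = n × ∏(1 - 1/p) for each prime p dividing n
φ(192) = 192 × (1 - 1/2) × (1 - 1/3) = 64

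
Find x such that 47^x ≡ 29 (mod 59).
34

Baby-step giant-step with step n = ⌈√59⌉ = 8.
Baby steps 47^j mod 59 (j:value) for j=0..7: 0:1, 1:47, 2:26, 3:42, 4:27, 5:30, 6:53, 7:13.
Giant-step multiplier: 47^(-8) ≡ 47^(58-8) = 47^50 ≡ 45 (mod 59).
Giant steps γ_i = 29·45^i mod 59: γ_0=29, γ_1=7, γ_2=20, γ_3=15, γ_4=26 (in table at j=2).
x = i·n + j = 4·8 + 2 = 34.
Check: 47^34 ≡ 29 (mod 59).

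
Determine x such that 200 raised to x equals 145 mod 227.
55

Baby-step giant-step with step n = ⌈√227⌉ = 16.
Baby steps 200^j mod 227 (j:value) for j=0..15: 0:1, 1:200, 2:48, 3:66, 4:34, 5:217, 6:43, 7:201, 8:21, 9:114, 10:100, 11:24, 12:33, 13:17, 14:222, 15:135.
Giant-step multiplier: 200^(-16) ≡ 200^(226-16) = 200^210 ≡ 192 (mod 227).
Giant steps γ_i = 145·192^i mod 227: γ_0=145, γ_1=146, γ_2=111, γ_3=201 (in table at j=7).
x = i·n + j = 3·16 + 7 = 55.
Check: 200^55 ≡ 145 (mod 227).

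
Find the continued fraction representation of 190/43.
[4; 2, 2, 1, 1, 3]

Euclidean algorithm steps:
190 = 4 × 43 + 18
43 = 2 × 18 + 7
18 = 2 × 7 + 4
7 = 1 × 4 + 3
4 = 1 × 3 + 1
3 = 3 × 1 + 0
Continued fraction: [4; 2, 2, 1, 1, 3]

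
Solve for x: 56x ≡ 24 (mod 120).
x ≡ 9 (mod 15)

gcd(56, 120) = 8, which divides 24, so solutions exist.
Divide through by 8: 7x ≡ 3 (mod 15).
Find 7^(-1) mod 15 by the extended Euclidean algorithm:
15 = 2 × 7 + 1  ⟹  1 = (1)·15 + (-2)·7
So (-2)·7 ≡ 1 (mod 15), i.e. 7^(-1) ≡ -2 ≡ 13 (mod 15).
x ≡ 13 × 3 = 39 ≡ 9 (mod 15).
Check: 56 × 9 = 504 ≡ 24 (mod 120).
x ≡ 9 (mod 15), giving 8 solutions mod 120.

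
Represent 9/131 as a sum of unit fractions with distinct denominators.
1/15 + 1/492 + 1/322260

Greedy algorithm:
9/131: ceiling(131/9) = 15, use 1/15
4/1965: ceiling(1965/4) = 492, use 1/492
1/322260: ceiling(322260/1) = 322260, use 1/322260
Result: 9/131 = 1/15 + 1/492 + 1/322260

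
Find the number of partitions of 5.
7

p(n) counts ways to write n as a sum of positive integers (order ignored).
Examples: 5; 4 + 1; 3 + 2; 3 + 1 + 1; 2 + 2 + 1; ... (7 total)
p(5) = 7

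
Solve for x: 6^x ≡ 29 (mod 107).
96

Baby-step giant-step with step n = ⌈√107⌉ = 11.
Baby steps 6^j mod 107 (j:value) for j=0..10: 0:1, 1:6, 2:36, 3:2, 4:12, 5:72, 6:4, 7:24, 8:37, 9:8, 10:48.
Giant-step multiplier: 6^(-11) ≡ 6^(106-11) = 6^95 ≡ 94 (mod 107).
Giant steps γ_i = 29·94^i mod 107: γ_0=29, γ_1=51, γ_2=86, γ_3=59, γ_4=89, γ_5=20, γ_6=61, γ_7=63, γ_8=37 (in table at j=8).
x = i·n + j = 8·11 + 8 = 96.
Check: 6^96 ≡ 29 (mod 107).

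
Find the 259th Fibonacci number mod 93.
89

Matrix identity: Q^n = [[F_(n+1), F_n], [F_n, F_(n-1)]] with Q = [[1,1],[1,0]].
n = 259 = 100000011₂. Square-and-multiply, entries mod 93:
Q^1 = [[1,1],[1,0]]
Q^2 = (Q^1)² = [[2,1],[1,1]]
Q^4 = (Q^2)² = [[5,3],[3,2]]
Q^8 = (Q^4)² = [[34,21],[21,13]]
Q^16 = (Q^8)² = [[16,57],[57,52]]
Q^32 = (Q^16)² = [[64,63],[63,1]]
Q^64 = (Q^32)² = [[67,3],[3,64]]
Q^129 = (Q^64)²·Q = [[55,34],[34,21]]
Q^259 = (Q^129)²·Q = [[69,89],[89,73]]
F_259 mod 93 = Q^259[0][1] = 89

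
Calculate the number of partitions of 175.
435157697830

p(n) counts ways to write n as a sum of positive integers (order ignored).
Euler's pentagonal recurrence: p(k) = p(k-1) + p(k-2) - p(k-5) - p(k-7) + p(k-12) + p(k-15) - ... (offsets j(3j∓1)/2, signs ++--, p(0)=1, p(<0)=0).
DP table for k = 0..174: p(0)=1, p(1)=1, p(2)=2, p(3)=3, p(4)=5, p(5)=7, p(6)=11, p(7)=15, p(8)=22, p(9)=30, p(10)=42, p(11)=56, p(12)=77, p(13)=101, p(14)=135, p(15)=176, p(16)=231, p(17)=297, p(18)=385, p(19)=490, p(20)=627, p(21)=792, p(22)=1002, p(23)=1255, p(24)=1575, p(25)=1958, p(26)=2436, p(27)=3010, p(28)=3718, p(29)=4565, p(30)=5604, p(31)=6842, p(32)=8349, p(33)=10143, p(34)=12310, p(35)=14883, p(36)=17977, p(37)=21637, p(38)=26015, p(39)=31185, p(40)=37338, p(41)=44583, p(42)=53174, p(43)=63261, p(44)=75175, p(45)=89134, p(46)=105558, p(47)=124754, p(48)=147273, p(49)=173525, p(50)=204226, p(51)=239943, p(52)=281589, p(53)=329931, p(54)=386155, p(55)=451276, p(56)=526823, p(57)=614154, p(58)=715220, p(59)=831820, p(60)=966467, p(61)=1121505, p(62)=1300156, p(63)=1505499, p(64)=1741630, p(65)=2012558, p(66)=2323520, p(67)=2679689, p(68)=3087735, p(69)=3554345, p(70)=4087968, p(71)=4697205, p(72)=5392783, p(73)=6185689, p(74)=7089500, p(75)=8118264, p(76)=9289091, p(77)=10619863, p(78)=12132164, p(79)=13848650, p(80)=15796476, p(81)=18004327, p(82)=20506255, p(83)=23338469, p(84)=26543660, p(85)=30167357, p(86)=34262962, p(87)=38887673, p(88)=44108109, p(89)=49995925, p(90)=56634173, p(91)=64112359, p(92)=72533807, p(93)=82010177, p(94)=92669720, p(95)=104651419, p(96)=118114304, p(97)=133230930, p(98)=150198136, p(99)=169229875, p(100)=190569292, p(101)=214481126, p(102)=241265379, p(103)=271248950, p(104)=304801365, p(105)=342325709, p(106)=384276336, p(107)=431149389, p(108)=483502844, p(109)=541946240, p(110)=607163746, p(111)=679903203, p(112)=761002156, p(113)=851376628, p(114)=952050665, p(115)=1064144451, p(116)=1188908248, p(117)=1327710076, p(118)=1482074143, p(119)=1653668665, p(120)=1844349560, p(121)=2056148051, p(122)=2291320912, p(123)=2552338241, p(124)=2841940500, p(125)=3163127352, p(126)=3519222692, p(127)=3913864295, p(128)=4351078600, p(129)=4835271870, p(130)=5371315400, p(131)=5964539504, p(132)=6620830889, p(133)=7346629512, p(134)=8149040695, p(135)=9035836076, p(136)=10015581680, p(137)=11097645016, p(138)=12292341831, p(139)=13610949895, p(140)=15065878135, p(141)=16670689208, p(142)=18440293320, p(143)=20390982757, p(144)=22540654445, p(145)=24908858009, p(146)=27517052599, p(147)=30388671978, p(148)=33549419497, p(149)=37027355200, p(150)=40853235313, p(151)=45060624582, p(152)=49686288421, p(153)=54770336324, p(154)=60356673280, p(155)=66493182097, p(156)=73232243759, p(157)=80630964769, p(158)=88751778802, p(159)=97662728555, p(160)=107438159466, p(161)=118159068427, p(162)=129913904637, p(163)=142798995930, p(164)=156919475295, p(165)=172389800255, p(166)=189334822579, p(167)=207890420102, p(168)=228204732751, p(169)=250438925115, p(170)=274768617130, p(171)=301384802048, p(172)=330495499613, p(173)=362326859895, p(174)=397125074750.
Final step: p(175) = p(174) + p(173) - p(170) - p(168) + p(163) + p(160) - p(153) - p(149) + p(140) + p(135) - p(124) - p(118) + p(105) + p(98) - p(83) - p(75) + p(58) + p(49) - p(30) - p(20)
= 397125074750 + 362326859895 - 274768617130 - 228204732751 + 142798995930 + 107438159466 - 54770336324 - 37027355200 + 15065878135 + 9035836076 - 2841940500 - 1482074143 + 342325709 + 150198136 - 23338469 - 8118264 + 715220 + 173525 - 5604 - 627
= 435157697830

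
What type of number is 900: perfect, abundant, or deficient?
abundant

Proper divisors of 900: sum = 1 + 2 + 3 + 4 + 5 + 6 + 9 + 10 + ... + 180 + 225 + 300 + 450 (26 divisors) = 1921
Since 1921 > 900, 900 is abundant.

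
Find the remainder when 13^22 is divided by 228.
61

Repeated squaring. Binary of 22 = 10110.
13^1 ≡ 13 (mod 228); 13^2 ≡ 169 (mod 228); 13^4 ≡ 61 (mod 228); 13^8 ≡ 73 (mod 228); 13^16 ≡ 85 (mod 228)
13^22 = 13^2 × 13^4 × 13^16 ≡ 61 (mod 228)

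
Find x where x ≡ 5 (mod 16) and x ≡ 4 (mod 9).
85

Using Chinese Remainder Theorem:
M = 16 × 9 = 144
M1 = 9, M2 = 16
y1 = 9^(-1) mod 16 = 9
y2 = 16^(-1) mod 9 = 4
x = (5×9×9 + 4×16×4) mod 144 = 85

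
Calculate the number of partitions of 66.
2323520

p(n) counts ways to write n as a sum of positive integers (order ignored).
Euler's pentagonal recurrence: p(k) = p(k-1) + p(k-2) - p(k-5) - p(k-7) + p(k-12) + p(k-15) - ... (offsets j(3j∓1)/2, signs ++--, p(0)=1, p(<0)=0).
DP table for k = 0..65: p(0)=1, p(1)=1, p(2)=2, p(3)=3, p(4)=5, p(5)=7, p(6)=11, p(7)=15, p(8)=22, p(9)=30, p(10)=42, p(11)=56, p(12)=77, p(13)=101, p(14)=135, p(15)=176, p(16)=231, p(17)=297, p(18)=385, p(19)=490, p(20)=627, p(21)=792, p(22)=1002, p(23)=1255, p(24)=1575, p(25)=1958, p(26)=2436, p(27)=3010, p(28)=3718, p(29)=4565, p(30)=5604, p(31)=6842, p(32)=8349, p(33)=10143, p(34)=12310, p(35)=14883, p(36)=17977, p(37)=21637, p(38)=26015, p(39)=31185, p(40)=37338, p(41)=44583, p(42)=53174, p(43)=63261, p(44)=75175, p(45)=89134, p(46)=105558, p(47)=124754, p(48)=147273, p(49)=173525, p(50)=204226, p(51)=239943, p(52)=281589, p(53)=329931, p(54)=386155, p(55)=451276, p(56)=526823, p(57)=614154, p(58)=715220, p(59)=831820, p(60)=966467, p(61)=1121505, p(62)=1300156, p(63)=1505499, p(64)=1741630, p(65)=2012558.
Final step: p(66) = p(65) + p(64) - p(61) - p(59) + p(54) + p(51) - p(44) - p(40) + p(31) + p(26) - p(15) - p(9)
= 2012558 + 1741630 - 1121505 - 831820 + 386155 + 239943 - 75175 - 37338 + 6842 + 2436 - 176 - 30
= 2323520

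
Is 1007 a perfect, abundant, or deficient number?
deficient

Proper divisors of 1007: sum = 1 + 19 + 53 = 73
Since 73 < 1007, 1007 is deficient.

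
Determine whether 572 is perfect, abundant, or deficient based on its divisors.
abundant

Proper divisors of 572: sum = 1 + 2 + 4 + 11 + 13 + 22 + 26 + 44 + 52 + 143 + 286 = 604
Since 604 > 572, 572 is abundant.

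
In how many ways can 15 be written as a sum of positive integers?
176

p(n) counts ways to write n as a sum of positive integers (order ignored).
Euler's pentagonal recurrence: p(k) = p(k-1) + p(k-2) - p(k-5) - p(k-7) + p(k-12) + p(k-15) - ... (offsets j(3j∓1)/2, signs ++--, p(0)=1, p(<0)=0).
DP table for k = 0..14: p(0)=1, p(1)=1, p(2)=2, p(3)=3, p(4)=5, p(5)=7, p(6)=11, p(7)=15, p(8)=22, p(9)=30, p(10)=42, p(11)=56, p(12)=77, p(13)=101, p(14)=135.
Final step: p(15) = p(14) + p(13) - p(10) - p(8) + p(3) + p(0)
= 135 + 101 - 42 - 22 + 3 + 1
= 176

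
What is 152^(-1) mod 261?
170

gcd(152, 261) = 1, so the inverse exists.
Extended Euclidean algorithm on (261, 152):
261 = 1 × 152 + 109  ⟹  109 = (1)·261 + (-1)·152
152 = 1 × 109 + 43  ⟹  43 = (-1)·261 + (2)·152
109 = 2 × 43 + 23  ⟹  23 = (3)·261 + (-5)·152
43 = 1 × 23 + 20  ⟹  20 = (-4)·261 + (7)·152
23 = 1 × 20 + 3  ⟹  3 = (7)·261 + (-12)·152
20 = 6 × 3 + 2  ⟹  2 = (-46)·261 + (79)·152
3 = 1 × 2 + 1  ⟹  1 = (53)·261 + (-91)·152
So (-91)·152 ≡ 1 (mod 261), i.e. 152^(-1) ≡ -91 ≡ 170 (mod 261).
Check: 152 × 170 = 25840 ≡ 1 (mod 261)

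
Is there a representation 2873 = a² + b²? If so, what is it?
8² + 53² (a=8, b=53)

Factorization: 2873 = 13^2 × 17
By Fermat: n is sum of two squares iff every prime p ≡ 3 (mod 4) appears to even power.
All primes ≡ 3 (mod 4) appear to even power.
Search a = 0, 1, 2, … for 2873 - a² a perfect square: first hit at a = 8: 2873 - 64 = 2809 = 53².
2873 = 8² + 53² = 64 + 2809 ✓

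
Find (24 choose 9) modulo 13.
3

Using Lucas' theorem:
Write n=24 and k=9 in base 13:
n in base 13: [1, 11]
k in base 13: [0, 9]
C(24,9) mod 13 = ∏ C(n_i, k_i) mod 13
Digit binomials (mod 13): C(1,0) = 1; C(11,9) = 55 ≡ 3
Product: 1 × 3 = 3 ≡ 3 (mod 13)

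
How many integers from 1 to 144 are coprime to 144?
48

144 = 2^4 × 3^2
φ(n) = n × ∏(1 - 1/p) for each prime p dividing n
φ(144) = 144 × (1 - 1/2) × (1 - 1/3) = 48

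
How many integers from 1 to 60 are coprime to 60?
16

60 = 2^2 × 3 × 5
φ(n) = n × ∏(1 - 1/p) for each prime p dividing n
φ(60) = 60 × (1 - 1/2) × (1 - 1/3) × (1 - 1/5) = 16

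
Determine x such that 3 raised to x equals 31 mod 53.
5

Baby-step giant-step with step n = ⌈√53⌉ = 8.
Baby steps 3^j mod 53 (j:value) for j=0..7: 0:1, 1:3, 2:9, 3:27, 4:28, 5:31, 6:40, 7:14.
h = 31 is already in the table at j=5, so x = 5.
Check: 3^5 ≡ 31 (mod 53).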